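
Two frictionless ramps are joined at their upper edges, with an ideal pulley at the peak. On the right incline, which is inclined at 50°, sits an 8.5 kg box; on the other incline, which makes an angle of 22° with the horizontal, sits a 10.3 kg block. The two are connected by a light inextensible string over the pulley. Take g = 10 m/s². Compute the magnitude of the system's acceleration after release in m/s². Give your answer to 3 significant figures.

Resolve each weight along its own incline: the 8.5 kg mass has component 8.5 × 10 × sin 50° = 65.114 N down its slope, and the 10.3 kg mass has 10.3 × 10 × sin 22° = 38.584 N down its slope.
The 8.5 kg side's 65.114 N exceeds the other side's 38.584 N, so that mass slides down and the 10.3 kg mass slides up. Taking that direction as positive, Newton's second law for the whole system gives 65.114 − 38.584 = (8.5 + 10.3) a, so a = 26.530 / 18.8 = 1.4112 m/s².

1.41 m/s²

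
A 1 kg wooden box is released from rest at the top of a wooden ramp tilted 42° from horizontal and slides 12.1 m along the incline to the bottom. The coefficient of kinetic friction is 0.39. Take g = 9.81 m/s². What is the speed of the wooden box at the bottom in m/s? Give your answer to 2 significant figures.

The weight component along the incline is mg sin 42° = 6.564 N and the normal force is N = mg cos 42° = 7.290 N.
Friction up the slope is f = μN = 0.39 × 7.290 = 2.843 N, so the net downslope force is 6.564 − 2.843 = 3.721 N and a = 3.721 / 1 = 3.7210 m/s².
Starting from rest over a distance of 12.1 m, v² = 2aL = 2 × 3.7210 × 12.1 = 90.0482, so v = 9.4894 m/s.

9.5 m/s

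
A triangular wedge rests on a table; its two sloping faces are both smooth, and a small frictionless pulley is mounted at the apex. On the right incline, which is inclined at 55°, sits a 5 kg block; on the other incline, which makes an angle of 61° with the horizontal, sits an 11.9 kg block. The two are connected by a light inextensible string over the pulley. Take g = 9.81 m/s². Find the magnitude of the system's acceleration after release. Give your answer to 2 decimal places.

3.66 m/s²

Resolve each weight along its own incline: the 5 kg mass has component 5 × 9.81 × sin 55° = 40.179 N down its slope, and the 11.9 kg mass has 11.9 × 9.81 × sin 61° = 102.102 N down its slope.
The 11.9 kg side's 102.102 N exceeds the other side's 40.179 N, so that mass slides down and the 5 kg mass slides up. Taking that direction as positive, Newton's second law for the whole system gives 102.102 − 40.179 = (5 + 11.9) a, so a = 61.923 / 16.9 = 3.6641 m/s².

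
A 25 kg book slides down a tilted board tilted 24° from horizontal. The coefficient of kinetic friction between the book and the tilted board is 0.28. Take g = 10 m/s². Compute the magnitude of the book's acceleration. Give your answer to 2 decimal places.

Resolving the weight along the incline: the component pulling the book down the slope is mg sin 24° = 25 × 10 × 0.4067 = 101.675 N, and the normal force is N = mg cos 24° = 25 × 10 × 0.9135 = 228.375 N.
Kinetic friction acts up the slope with magnitude f = μN = 0.28 × 228.375 = 63.945 N.
Net force along the incline is 101.675 − 63.945 = 37.730 N, so a = 37.730 / 25 = 1.5092 m/s².

1.51 m/s²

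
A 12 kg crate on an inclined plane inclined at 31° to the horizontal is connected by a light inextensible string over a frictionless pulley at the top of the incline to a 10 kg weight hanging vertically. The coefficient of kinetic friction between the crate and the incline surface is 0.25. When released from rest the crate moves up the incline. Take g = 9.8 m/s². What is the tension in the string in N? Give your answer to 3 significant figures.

92.4 N

For the crate on the incline: the weight component along the slope is m₁g sin 31° = 12 × 9.8 × 0.5150 = 60.564 N and the normal force is N = m₁g cos 31° = 100.803 N.
Kinetic friction opposes the crate's motion up the incline: f = μN = 0.25 × 100.803 = 25.201 N acting down the slope.
Newton's second law for the crate (up-slope positive): T − 60.564 − 25.201 = 12 a. For the hanging weight (downward positive): 10 × 9.8 − T = 10 a.
Adding the two equations eliminates T: 12.235 = 22 a, so a = 0.5561 m/s².
Then from the hanging weight's equation, T = 10 × (9.8 − 0.5561) = 92.439 N.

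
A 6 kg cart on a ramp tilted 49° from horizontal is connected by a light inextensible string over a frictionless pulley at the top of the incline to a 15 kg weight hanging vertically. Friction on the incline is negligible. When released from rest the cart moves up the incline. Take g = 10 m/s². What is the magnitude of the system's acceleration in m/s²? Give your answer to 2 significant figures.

For the cart on the incline: the weight component along the slope is m₁g sin 49° = 6 × 10 × 0.7547 = 45.282 N and the normal force is N = m₁g cos 49° = 39.364 N.
Newton's second law for the cart (up-slope positive): T − 45.282 = 6 a. For the hanging weight (downward positive): 15 × 10 − T = 15 a.
Adding the two equations eliminates T: 104.718 = 21 a, so a = 4.9866 m/s².

5.0 m/s²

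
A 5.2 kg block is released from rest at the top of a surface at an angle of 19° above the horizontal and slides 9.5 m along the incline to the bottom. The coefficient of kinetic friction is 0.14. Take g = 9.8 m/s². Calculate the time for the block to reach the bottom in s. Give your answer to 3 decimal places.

The weight component along the incline is mg sin 19° = 16.591 N and the normal force is N = mg cos 19° = 48.184 N.
Friction up the slope is f = μN = 0.14 × 48.184 = 6.746 N, so the net downslope force is 16.591 − 6.746 = 9.845 N and a = 9.845 / 5.2 = 1.8933 m/s².
Starting from rest, L = ½at², so t = √(2L/a) = √(2 × 9.5 / 1.8933) = 3.1679 s.

3.168 s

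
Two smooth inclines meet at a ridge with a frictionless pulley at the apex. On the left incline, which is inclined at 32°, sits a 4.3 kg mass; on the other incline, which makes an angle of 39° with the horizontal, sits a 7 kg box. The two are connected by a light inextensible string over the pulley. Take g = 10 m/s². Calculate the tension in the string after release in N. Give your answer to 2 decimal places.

Resolve each weight along its own incline: the 4.3 kg mass has component 4.3 × 10 × sin 32° = 22.787 N down its slope, and the 7 kg mass has 7 × 10 × sin 39° = 44.052 N down its slope.
The 7 kg side's 44.052 N exceeds the other side's 22.787 N, so that mass slides down and the 4.3 kg mass slides up. Taking that direction as positive, Newton's second law for the whole system gives 44.052 − 22.787 = (4.3 + 7) a, so a = 21.265 / 11.3 = 1.8819 m/s².
For the 4.3 kg mass (up-slope positive): T − 22.787 = 4.3 × 1.8819, so T = 30.879 N.

30.88 N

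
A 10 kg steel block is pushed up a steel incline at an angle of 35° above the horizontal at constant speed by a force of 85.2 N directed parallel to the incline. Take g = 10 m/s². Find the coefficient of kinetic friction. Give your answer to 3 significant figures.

At constant speed ΣF = 0 along the incline. The applied 85.2 N acts up the slope; the weight component mg sin 35° = 57.358 N and kinetic friction μN both act down the slope.
So 85.2 = 57.358 + μ × 81.915, giving μ = (85.2 − 57.358) / 81.915 = 0.3399.

0.340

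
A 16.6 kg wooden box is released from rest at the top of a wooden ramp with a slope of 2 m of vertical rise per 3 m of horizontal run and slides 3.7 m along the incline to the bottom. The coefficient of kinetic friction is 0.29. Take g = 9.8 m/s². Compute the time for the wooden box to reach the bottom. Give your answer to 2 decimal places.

1.55 s

The weight component along the incline is mg sin 33.69° = 90.239 N and the normal force is N = mg cos 33.69° = 135.358 N.
Friction up the slope is f = μN = 0.29 × 135.358 = 39.254 N, so the net downslope force is 90.239 − 39.254 = 50.985 N and a = 50.985 / 16.6 = 3.0714 m/s².
Starting from rest, L = ½at², so t = √(2L/a) = √(2 × 3.7 / 3.0714) = 1.5522 s.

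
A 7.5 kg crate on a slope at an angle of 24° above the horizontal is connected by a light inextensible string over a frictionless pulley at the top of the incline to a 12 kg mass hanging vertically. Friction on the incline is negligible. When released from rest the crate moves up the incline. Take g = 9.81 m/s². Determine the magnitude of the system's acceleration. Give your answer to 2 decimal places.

4.50 m/s²

For the crate on the incline: the weight component along the slope is m₁g sin 24° = 7.5 × 9.81 × 0.4067 = 29.923 N and the normal force is N = m₁g cos 24° = 67.214 N.
Newton's second law for the crate (up-slope positive): T − 29.923 = 7.5 a. For the hanging mass (downward positive): 12 × 9.81 − T = 12 a.
Adding the two equations eliminates T: 87.797 = 19.5 a, so a = 4.5024 m/s².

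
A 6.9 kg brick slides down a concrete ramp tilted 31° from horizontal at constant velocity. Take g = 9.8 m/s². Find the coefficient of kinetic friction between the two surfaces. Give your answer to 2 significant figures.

At constant velocity the net force along the incline is zero: mg sin 31° = μ mg cos 31°.
So μ = tan 31° = 0.5150 / 0.8572 = 0.6008.

0.60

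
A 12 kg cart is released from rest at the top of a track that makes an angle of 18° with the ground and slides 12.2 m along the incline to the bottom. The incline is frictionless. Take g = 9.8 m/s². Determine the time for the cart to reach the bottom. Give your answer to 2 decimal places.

2.84 s

The weight component along the incline is mg sin 18° = 36.340 N and the normal force is N = mg cos 18° = 111.844 N.
With no friction, a = g sin 18° = 3.0284 m/s².
Starting from rest, L = ½at², so t = √(2L/a) = √(2 × 12.2 / 3.0284) = 2.8385 s.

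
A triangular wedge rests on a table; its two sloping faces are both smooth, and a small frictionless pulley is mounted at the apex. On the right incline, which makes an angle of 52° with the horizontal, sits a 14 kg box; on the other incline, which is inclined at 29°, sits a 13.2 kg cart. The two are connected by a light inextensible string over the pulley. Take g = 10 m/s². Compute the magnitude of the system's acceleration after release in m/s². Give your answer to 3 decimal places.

1.703 m/s²

Resolve each weight along its own incline: the 14 kg mass has component 14 × 10 × sin 52° = 110.322 N down its slope, and the 13.2 kg mass has 13.2 × 10 × sin 29° = 63.995 N down its slope.
The 14 kg side's 110.322 N exceeds the other side's 63.995 N, so that mass slides down and the 13.2 kg mass slides up. Taking that direction as positive, Newton's second law for the whole system gives 110.322 − 63.995 = (14 + 13.2) a, so a = 46.327 / 27.2 = 1.7032 m/s².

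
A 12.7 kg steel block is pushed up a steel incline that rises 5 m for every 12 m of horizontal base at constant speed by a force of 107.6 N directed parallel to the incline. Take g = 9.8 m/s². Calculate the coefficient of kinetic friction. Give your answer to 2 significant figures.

0.52

At constant speed ΣF = 0 along the incline. The applied 107.6 N acts up the slope; the weight component mg sin 22.62° = 47.869 N and kinetic friction μN both act down the slope.
So 107.6 = 47.869 + μ × 114.886, giving μ = (107.6 − 47.869) / 114.886 = 0.5199.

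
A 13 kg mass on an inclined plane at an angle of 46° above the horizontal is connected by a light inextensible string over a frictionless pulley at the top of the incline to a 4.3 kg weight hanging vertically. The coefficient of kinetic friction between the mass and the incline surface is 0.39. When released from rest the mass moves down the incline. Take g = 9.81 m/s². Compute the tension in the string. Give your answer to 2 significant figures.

46 N

For the mass on the incline: the weight component along the slope is m₁g sin 46° = 13 × 9.81 × 0.7193 = 91.732 N and the normal force is N = m₁g cos 46° = 88.590 N.
Kinetic friction opposes the mass's motion down the incline: f = μN = 0.39 × 88.590 = 34.550 N acting up the slope.
Newton's second law for the mass (down-slope positive): 91.732 − 34.550 − T = 13 a. For the hanging weight (upward positive): T − 4.3 × 9.81 = 4.3 a.
Adding the two equations eliminates T: 14.999 = 17.3 a, so a = 0.8670 m/s².
Then from the hanging weight's equation, T = 4.3 × (9.81 + 0.8670) = 45.911 N.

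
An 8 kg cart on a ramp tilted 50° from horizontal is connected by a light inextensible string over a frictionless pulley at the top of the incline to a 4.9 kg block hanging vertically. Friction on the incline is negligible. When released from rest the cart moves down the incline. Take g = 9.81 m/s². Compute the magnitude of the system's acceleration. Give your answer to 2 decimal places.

For the cart on the incline: the weight component along the slope is m₁g sin 50° = 8 × 9.81 × 0.7660 = 60.116 N and the normal force is N = m₁g cos 50° = 50.446 N.
Newton's second law for the cart (down-slope positive): 60.116 − T = 8 a. For the hanging block (upward positive): T − 4.9 × 9.81 = 4.9 a.
Adding the two equations eliminates T: 12.047 = 12.9 a, so a = 0.9339 m/s².

0.93 m/s²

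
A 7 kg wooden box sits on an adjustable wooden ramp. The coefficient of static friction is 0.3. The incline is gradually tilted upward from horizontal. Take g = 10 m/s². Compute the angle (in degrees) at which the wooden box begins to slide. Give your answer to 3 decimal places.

At the threshold of sliding, static friction is at its maximum μ_s N and exactly balances the weight component along the incline: mg sin θ = μ_s mg cos θ.
Hence tan θ = μ_s = 0.3, so θ = arctan(0.3) = 16.6992°.

16.699°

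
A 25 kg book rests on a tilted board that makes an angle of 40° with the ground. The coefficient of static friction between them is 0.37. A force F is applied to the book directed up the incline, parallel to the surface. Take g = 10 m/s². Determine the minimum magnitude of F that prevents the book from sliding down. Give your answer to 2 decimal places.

The normal force is N = mg cos 40° = 191.511 N. With F at its minimum the book is on the verge of sliding down, so static friction is at its maximum μ_s N = 0.37 × 191.511 = 70.859 N and acts up the slope.
Equilibrium along the incline: F + μ_s N = mg sin 40°, so F = 160.697 − 70.859 = 89.838 N.

89.84 N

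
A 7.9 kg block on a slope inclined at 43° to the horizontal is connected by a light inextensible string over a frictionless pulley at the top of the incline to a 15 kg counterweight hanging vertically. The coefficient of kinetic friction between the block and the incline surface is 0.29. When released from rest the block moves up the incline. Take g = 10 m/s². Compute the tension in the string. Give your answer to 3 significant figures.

For the block on the incline: the weight component along the slope is m₁g sin 43° = 7.9 × 10 × 0.6820 = 53.878 N and the normal force is N = m₁g cos 43° = 57.777 N.
Kinetic friction opposes the block's motion up the incline: f = μN = 0.29 × 57.777 = 16.755 N acting down the slope.
Newton's second law for the block (up-slope positive): T − 53.878 − 16.755 = 7.9 a. For the hanging counterweight (downward positive): 15 × 10 − T = 15 a.
Adding the two equations eliminates T: 79.367 = 22.9 a, so a = 3.4658 m/s².
Then from the hanging counterweight's equation, T = 15 × (10 − 3.4658) = 98.013 N.

98.0 N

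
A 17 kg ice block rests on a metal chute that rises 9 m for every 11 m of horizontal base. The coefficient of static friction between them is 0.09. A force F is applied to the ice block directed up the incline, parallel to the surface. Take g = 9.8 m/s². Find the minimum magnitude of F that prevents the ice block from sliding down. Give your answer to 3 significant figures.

The normal force is N = mg cos 39.29° = 128.941 N. With F at its minimum the ice block is on the verge of sliding down, so static friction is at its maximum μ_s N = 0.09 × 128.941 = 11.605 N and acts up the slope.
Equilibrium along the incline: F + μ_s N = mg sin 39.29°, so F = 105.497 − 11.605 = 93.892 N.

93.9 N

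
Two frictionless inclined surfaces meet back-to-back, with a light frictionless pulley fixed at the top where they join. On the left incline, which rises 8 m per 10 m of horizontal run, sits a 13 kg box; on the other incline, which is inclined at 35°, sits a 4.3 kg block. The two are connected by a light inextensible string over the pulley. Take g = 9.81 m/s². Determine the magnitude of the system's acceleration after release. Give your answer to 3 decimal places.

3.206 m/s²

Resolve each weight along its own incline: the 13 kg mass has component 13 × 9.81 × sin 38.66° = 79.667 N down its slope, and the 4.3 kg mass has 4.3 × 9.81 × sin 35° = 24.195 N down its slope.
The 13 kg side's 79.667 N exceeds the other side's 24.195 N, so that mass slides down and the 4.3 kg mass slides up. Taking that direction as positive, Newton's second law for the whole system gives 79.667 − 24.195 = (13 + 4.3) a, so a = 55.472 / 17.3 = 3.2065 m/s².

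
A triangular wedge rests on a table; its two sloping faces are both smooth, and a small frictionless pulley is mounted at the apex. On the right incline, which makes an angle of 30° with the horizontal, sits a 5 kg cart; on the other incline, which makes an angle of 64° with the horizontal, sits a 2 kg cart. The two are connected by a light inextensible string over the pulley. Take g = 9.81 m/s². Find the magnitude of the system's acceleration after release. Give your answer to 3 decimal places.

0.984 m/s²

Resolve each weight along its own incline: the 5 kg mass has component 5 × 9.81 × sin 30° = 24.525 N down its slope, and the 2 kg mass has 2 × 9.81 × sin 64° = 17.634 N down its slope.
The 5 kg side's 24.525 N exceeds the other side's 17.634 N, so that mass slides down and the 2 kg mass slides up. Taking that direction as positive, Newton's second law for the whole system gives 24.525 − 17.634 = (5 + 2) a, so a = 6.891 / 7 = 0.9844 m/s².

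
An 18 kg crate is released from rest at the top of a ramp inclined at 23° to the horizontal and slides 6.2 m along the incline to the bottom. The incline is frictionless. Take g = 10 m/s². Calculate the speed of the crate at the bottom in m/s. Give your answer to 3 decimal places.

The weight component along the incline is mg sin 23° = 70.332 N and the normal force is N = mg cos 23° = 165.691 N.
With no friction, a = g sin 23° = 3.9073 m/s².
Starting from rest over a distance of 6.2 m, v² = 2aL = 2 × 3.9073 × 6.2 = 48.4505, so v = 6.9606 m/s.

6.961 m/s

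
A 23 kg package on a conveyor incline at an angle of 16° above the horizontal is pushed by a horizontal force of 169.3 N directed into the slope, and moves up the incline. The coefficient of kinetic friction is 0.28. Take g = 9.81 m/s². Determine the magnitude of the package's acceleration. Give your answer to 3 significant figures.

The horizontal push has components F cos 16° = 169.3 × 0.9613 = 162.748 N up the incline and F sin 16° = 169.3 × 0.2756 = 46.659 N pressing into the surface.
The normal force is therefore N = mg cos 16° + F sin 16° = 216.898 + 46.659 = 263.557 N, and kinetic friction down the slope is μN = 0.28 × 263.557 = 73.796 N.
Along the incline: F cos 16° − mg sin 16° − μN = ma, so 162.748 − 62.184 − 73.796 = 23 a, giving a = 1.1638 m/s².

1.16 m/s²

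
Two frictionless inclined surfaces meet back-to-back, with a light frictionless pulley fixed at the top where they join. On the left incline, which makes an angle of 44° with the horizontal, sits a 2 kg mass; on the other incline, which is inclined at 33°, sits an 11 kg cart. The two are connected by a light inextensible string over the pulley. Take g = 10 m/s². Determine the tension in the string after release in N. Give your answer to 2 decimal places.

Resolve each weight along its own incline: the 2 kg mass has component 2 × 10 × sin 44° = 13.893 N down its slope, and the 11 kg mass has 11 × 10 × sin 33° = 59.910 N down its slope.
The 11 kg side's 59.910 N exceeds the other side's 13.893 N, so that mass slides down and the 2 kg mass slides up. Taking that direction as positive, Newton's second law for the whole system gives 59.910 − 13.893 = (2 + 11) a, so a = 46.017 / 13 = 3.5398 m/s².
For the 2 kg mass (up-slope positive): T − 13.893 = 2 × 3.5398, so T = 20.973 N.

20.97 N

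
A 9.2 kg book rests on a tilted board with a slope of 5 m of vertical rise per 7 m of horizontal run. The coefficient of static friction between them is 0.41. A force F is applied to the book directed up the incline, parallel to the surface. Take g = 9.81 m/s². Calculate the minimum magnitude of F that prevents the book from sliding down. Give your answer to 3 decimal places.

The normal force is N = mg cos 35.54° = 73.441 N. With F at its minimum the book is on the verge of sliding down, so static friction is at its maximum μ_s N = 0.41 × 73.441 = 30.111 N and acts up the slope.
Equilibrium along the incline: F + μ_s N = mg sin 35.54°, so F = 52.458 − 30.111 = 22.347 N.

22.347 N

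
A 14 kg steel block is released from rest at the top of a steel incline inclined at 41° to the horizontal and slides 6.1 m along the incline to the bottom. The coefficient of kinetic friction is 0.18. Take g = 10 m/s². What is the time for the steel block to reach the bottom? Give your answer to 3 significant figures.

1.53 s

The weight component along the incline is mg sin 41° = 91.848 N and the normal force is N = mg cos 41° = 105.659 N.
Friction up the slope is f = μN = 0.18 × 105.659 = 19.019 N, so the net downslope force is 91.848 − 19.019 = 72.829 N and a = 72.829 / 14 = 5.2021 m/s².
Starting from rest, L = ½at², so t = √(2L/a) = √(2 × 6.1 / 5.2021) = 1.5314 s.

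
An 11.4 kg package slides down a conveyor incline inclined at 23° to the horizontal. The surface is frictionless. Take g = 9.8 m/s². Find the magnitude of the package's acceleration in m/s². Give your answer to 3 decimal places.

Resolving the weight along the incline: the component pulling the package down the slope is mg sin 23° = 11.4 × 9.8 × 0.3907 = 43.649 N, and the normal force is N = mg cos 23° = 11.4 × 9.8 × 0.9205 = 102.838 N.
With no friction the net force along the incline is 43.649 N, so a = g sin 23° = 43.649 / 11.4 = 3.8289 m/s².

3.829 m/s²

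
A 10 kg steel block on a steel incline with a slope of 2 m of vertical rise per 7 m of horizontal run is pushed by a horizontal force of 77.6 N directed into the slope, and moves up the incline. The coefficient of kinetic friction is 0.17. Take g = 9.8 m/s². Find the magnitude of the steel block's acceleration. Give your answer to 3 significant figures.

2.80 m/s²

The horizontal push has components F cos 15.95° = 77.6 × 0.9615 = 74.612 N up the incline and F sin 15.95° = 77.6 × 0.2747 = 21.317 N pressing into the surface.
The normal force is therefore N = mg cos 15.95° + F sin 15.95° = 94.227 + 21.317 = 115.544 N, and kinetic friction down the slope is μN = 0.17 × 115.544 = 19.642 N.
Along the incline: F cos 15.95° − mg sin 15.95° − μN = ma, so 74.612 − 26.921 − 19.642 = 10 a, giving a = 2.8049 m/s².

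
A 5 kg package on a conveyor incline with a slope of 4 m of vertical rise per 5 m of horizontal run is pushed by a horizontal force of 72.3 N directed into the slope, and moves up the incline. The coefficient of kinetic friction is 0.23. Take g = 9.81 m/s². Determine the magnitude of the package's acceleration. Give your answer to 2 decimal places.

1.32 m/s²

The horizontal push has components F cos 38.66° = 72.3 × 0.7809 = 56.459 N up the incline and F sin 38.66° = 72.3 × 0.6247 = 45.166 N pressing into the surface.
The normal force is therefore N = mg cos 38.66° + F sin 38.66° = 38.303 + 45.166 = 83.469 N, and kinetic friction down the slope is μN = 0.23 × 83.469 = 19.198 N.
Along the incline: F cos 38.66° − mg sin 38.66° − μN = ma, so 56.459 − 30.642 − 19.198 = 5 a, giving a = 1.3238 m/s².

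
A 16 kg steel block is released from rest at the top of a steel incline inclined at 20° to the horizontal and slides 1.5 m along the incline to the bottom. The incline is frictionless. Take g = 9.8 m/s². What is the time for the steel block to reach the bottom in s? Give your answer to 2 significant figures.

0.95 s

The weight component along the incline is mg sin 20° = 53.629 N and the normal force is N = mg cos 20° = 147.344 N.
With no friction, a = g sin 20° = 3.3518 m/s².
Starting from rest, L = ½at², so t = √(2L/a) = √(2 × 1.5 / 3.3518) = 0.9461 s.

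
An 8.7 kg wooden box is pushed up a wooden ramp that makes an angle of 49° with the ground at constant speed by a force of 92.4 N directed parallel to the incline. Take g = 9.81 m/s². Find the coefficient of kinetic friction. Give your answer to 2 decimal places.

0.50

At constant speed ΣF = 0 along the incline. The applied 92.4 N acts up the slope; the weight component mg sin 49° = 64.412 N and kinetic friction μN both act down the slope.
So 92.4 = 64.412 + μ × 55.993, giving μ = (92.4 − 64.412) / 55.993 = 0.4998.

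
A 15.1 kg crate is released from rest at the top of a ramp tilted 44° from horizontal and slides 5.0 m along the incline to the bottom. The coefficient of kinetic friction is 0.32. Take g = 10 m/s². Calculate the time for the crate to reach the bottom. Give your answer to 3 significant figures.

The weight component along the incline is mg sin 44° = 104.893 N and the normal force is N = mg cos 44° = 108.620 N.
Friction up the slope is f = μN = 0.32 × 108.620 = 34.758 N, so the net downslope force is 104.893 − 34.758 = 70.135 N and a = 70.135 / 15.1 = 4.6447 m/s².
Starting from rest, L = ½at², so t = √(2L/a) = √(2 × 5.0 / 4.6447) = 1.4673 s.

1.47 s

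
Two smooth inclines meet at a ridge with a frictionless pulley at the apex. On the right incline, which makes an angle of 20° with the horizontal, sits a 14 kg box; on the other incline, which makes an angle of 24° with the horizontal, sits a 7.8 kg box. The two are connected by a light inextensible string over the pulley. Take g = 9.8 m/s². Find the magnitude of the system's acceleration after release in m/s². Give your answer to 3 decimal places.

Resolve each weight along its own incline: the 14 kg mass has component 14 × 9.8 × sin 20° = 46.925 N down its slope, and the 7.8 kg mass has 7.8 × 9.8 × sin 24° = 31.091 N down its slope.
The 14 kg side's 46.925 N exceeds the other side's 31.091 N, so that mass slides down and the 7.8 kg mass slides up. Taking that direction as positive, Newton's second law for the whole system gives 46.925 − 31.091 = (14 + 7.8) a, so a = 15.834 / 21.8 = 0.7263 m/s².

0.726 m/s²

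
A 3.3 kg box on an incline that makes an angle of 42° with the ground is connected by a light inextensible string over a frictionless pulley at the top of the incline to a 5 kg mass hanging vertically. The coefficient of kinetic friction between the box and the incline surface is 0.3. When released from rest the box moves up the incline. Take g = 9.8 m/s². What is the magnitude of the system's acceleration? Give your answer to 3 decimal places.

2.428 m/s²

For the box on the incline: the weight component along the slope is m₁g sin 42° = 3.3 × 9.8 × 0.6691 = 21.639 N and the normal force is N = m₁g cos 42° = 24.033 N.
Kinetic friction opposes the box's motion up the incline: f = μN = 0.3 × 24.033 = 7.210 N acting down the slope.
Newton's second law for the box (up-slope positive): T − 21.639 − 7.210 = 3.3 a. For the hanging mass (downward positive): 5 × 9.8 − T = 5 a.
Adding the two equations eliminates T: 20.151 = 8.3 a, so a = 2.4278 m/s².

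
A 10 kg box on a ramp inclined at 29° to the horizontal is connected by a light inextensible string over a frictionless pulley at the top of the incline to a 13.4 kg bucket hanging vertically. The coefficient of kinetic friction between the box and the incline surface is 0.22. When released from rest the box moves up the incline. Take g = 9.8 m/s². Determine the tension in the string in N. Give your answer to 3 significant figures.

94.1 N

For the box on the incline: the weight component along the slope is m₁g sin 29° = 10 × 9.8 × 0.4848 = 47.510 N and the normal force is N = m₁g cos 29° = 85.713 N.
Kinetic friction opposes the box's motion up the incline: f = μN = 0.22 × 85.713 = 18.857 N acting down the slope.
Newton's second law for the box (up-slope positive): T − 47.510 − 18.857 = 10 a. For the hanging bucket (downward positive): 13.4 × 9.8 − T = 13.4 a.
Adding the two equations eliminates T: 64.953 = 23.4 a, so a = 2.7758 m/s².
Then from the hanging bucket's equation, T = 13.4 × (9.8 − 2.7758) = 94.124 N.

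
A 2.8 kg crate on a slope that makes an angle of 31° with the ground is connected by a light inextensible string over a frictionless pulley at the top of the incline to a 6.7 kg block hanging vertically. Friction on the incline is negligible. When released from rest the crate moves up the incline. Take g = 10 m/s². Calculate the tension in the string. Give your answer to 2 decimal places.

29.92 N

For the crate on the incline: the weight component along the slope is m₁g sin 31° = 2.8 × 10 × 0.5150 = 14.420 N and the normal force is N = m₁g cos 31° = 24.001 N.
Newton's second law for the crate (up-slope positive): T − 14.420 = 2.8 a. For the hanging block (downward positive): 6.7 × 10 − T = 6.7 a.
Adding the two equations eliminates T: 52.580 = 9.5 a, so a = 5.5347 m/s².
Then from the hanging block's equation, T = 6.7 × (10 − 5.5347) = 29.918 N.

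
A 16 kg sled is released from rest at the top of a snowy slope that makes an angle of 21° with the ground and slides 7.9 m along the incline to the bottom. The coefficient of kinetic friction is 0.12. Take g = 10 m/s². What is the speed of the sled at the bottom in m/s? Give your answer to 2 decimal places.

6.24 m/s

The weight component along the incline is mg sin 21° = 57.339 N and the normal force is N = mg cos 21° = 149.373 N.
Friction up the slope is f = μN = 0.12 × 149.373 = 17.925 N, so the net downslope force is 57.339 − 17.925 = 39.414 N and a = 39.414 / 16 = 2.4634 m/s².
Starting from rest over a distance of 7.9 m, v² = 2aL = 2 × 2.4634 × 7.9 = 38.9217, so v = 6.2387 m/s.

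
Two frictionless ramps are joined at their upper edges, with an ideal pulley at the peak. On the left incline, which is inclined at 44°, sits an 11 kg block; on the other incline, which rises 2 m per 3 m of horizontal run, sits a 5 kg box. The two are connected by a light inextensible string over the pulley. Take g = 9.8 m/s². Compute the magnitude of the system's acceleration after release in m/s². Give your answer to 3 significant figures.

2.98 m/s²

Resolve each weight along its own incline: the 11 kg mass has component 11 × 9.8 × sin 44° = 74.884 N down its slope, and the 5 kg mass has 5 × 9.8 × sin 33.69° = 27.180 N down its slope.
The 11 kg side's 74.884 N exceeds the other side's 27.180 N, so that mass slides down and the 5 kg mass slides up. Taking that direction as positive, Newton's second law for the whole system gives 74.884 − 27.180 = (11 + 5) a, so a = 47.704 / 16 = 2.9815 m/s².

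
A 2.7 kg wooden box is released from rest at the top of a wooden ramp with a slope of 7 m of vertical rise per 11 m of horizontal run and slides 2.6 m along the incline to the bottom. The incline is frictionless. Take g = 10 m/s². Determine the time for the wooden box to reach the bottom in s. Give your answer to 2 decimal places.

The weight component along the incline is mg sin 32.47° = 14.496 N and the normal force is N = mg cos 32.47° = 22.779 N.
With no friction, a = g sin 32.47° = 5.3688 m/s².
Starting from rest, L = ½at², so t = √(2L/a) = √(2 × 2.6 / 5.3688) = 0.9842 s.

0.98 s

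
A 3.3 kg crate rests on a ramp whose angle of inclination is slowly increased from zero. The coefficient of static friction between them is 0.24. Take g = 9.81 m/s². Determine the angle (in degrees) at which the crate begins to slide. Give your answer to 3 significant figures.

13.5°

At the threshold of sliding, static friction is at its maximum μ_s N and exactly balances the weight component along the incline: mg sin θ = μ_s mg cos θ.
Hence tan θ = μ_s = 0.24, so θ = arctan(0.24) = 13.4957°.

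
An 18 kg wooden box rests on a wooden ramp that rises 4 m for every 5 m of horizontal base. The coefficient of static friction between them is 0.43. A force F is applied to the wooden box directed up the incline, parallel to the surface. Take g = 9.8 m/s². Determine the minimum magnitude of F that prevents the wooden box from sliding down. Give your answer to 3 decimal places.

50.966 N

The normal force is N = mg cos 38.66° = 137.745 N. With F at its minimum the wooden box is on the verge of sliding down, so static friction is at its maximum μ_s N = 0.43 × 137.745 = 59.230 N and acts up the slope.
Equilibrium along the incline: F + μ_s N = mg sin 38.66°, so F = 110.196 − 59.230 = 50.966 N.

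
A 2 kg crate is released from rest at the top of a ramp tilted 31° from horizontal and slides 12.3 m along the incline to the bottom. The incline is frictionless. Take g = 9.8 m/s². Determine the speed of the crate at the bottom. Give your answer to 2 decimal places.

The weight component along the incline is mg sin 31° = 10.095 N and the normal force is N = mg cos 31° = 16.800 N.
With no friction, a = g sin 31° = 5.0474 m/s².
Starting from rest over a distance of 12.3 m, v² = 2aL = 2 × 5.0474 × 12.3 = 124.1660, so v = 11.1430 m/s.

11.14 m/s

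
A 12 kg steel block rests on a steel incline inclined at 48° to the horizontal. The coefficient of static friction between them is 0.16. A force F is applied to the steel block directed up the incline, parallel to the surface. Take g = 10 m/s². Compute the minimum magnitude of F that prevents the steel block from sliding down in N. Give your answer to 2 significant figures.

76 N

The normal force is N = mg cos 48° = 80.296 N. With F at its minimum the steel block is on the verge of sliding down, so static friction is at its maximum μ_s N = 0.16 × 80.296 = 12.847 N and acts up the slope.
Equilibrium along the incline: F + μ_s N = mg sin 48°, so F = 89.177 − 12.847 = 76.330 N.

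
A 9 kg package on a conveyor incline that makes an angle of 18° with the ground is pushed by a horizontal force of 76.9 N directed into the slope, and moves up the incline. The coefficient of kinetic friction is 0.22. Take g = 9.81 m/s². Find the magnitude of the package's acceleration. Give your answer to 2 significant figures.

The horizontal push has components F cos 18° = 76.9 × 0.9511 = 73.140 N up the incline and F sin 18° = 76.9 × 0.3090 = 23.762 N pressing into the surface.
The normal force is therefore N = mg cos 18° + F sin 18° = 83.973 + 23.762 = 107.735 N, and kinetic friction down the slope is μN = 0.22 × 107.735 = 23.702 N.
Along the incline: F cos 18° − mg sin 18° − μN = ma, so 73.140 − 27.282 − 23.702 = 9 a, giving a = 2.4618 m/s².

2.5 m/s²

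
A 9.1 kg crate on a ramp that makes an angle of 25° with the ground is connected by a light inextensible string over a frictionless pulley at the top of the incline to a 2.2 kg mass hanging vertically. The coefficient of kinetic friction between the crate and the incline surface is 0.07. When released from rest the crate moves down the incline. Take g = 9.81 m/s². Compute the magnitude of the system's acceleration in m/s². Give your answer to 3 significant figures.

For the crate on the incline: the weight component along the slope is m₁g sin 25° = 9.1 × 9.81 × 0.4226 = 37.726 N and the normal force is N = m₁g cos 25° = 80.907 N.
Kinetic friction opposes the crate's motion down the incline: f = μN = 0.07 × 80.907 = 5.663 N acting up the slope.
Newton's second law for the crate (down-slope positive): 37.726 − 5.663 − T = 9.1 a. For the hanging mass (upward positive): T − 2.2 × 9.81 = 2.2 a.
Adding the two equations eliminates T: 10.481 = 11.3 a, so a = 0.9275 m/s².

0.928 m/s²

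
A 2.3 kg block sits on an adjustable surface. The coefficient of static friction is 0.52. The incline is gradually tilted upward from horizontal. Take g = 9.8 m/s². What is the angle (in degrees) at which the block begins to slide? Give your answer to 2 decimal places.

27.47°

At the threshold of sliding, static friction is at its maximum μ_s N and exactly balances the weight component along the incline: mg sin θ = μ_s mg cos θ.
Hence tan θ = μ_s = 0.52, so θ = arctan(0.52) = 27.4744°.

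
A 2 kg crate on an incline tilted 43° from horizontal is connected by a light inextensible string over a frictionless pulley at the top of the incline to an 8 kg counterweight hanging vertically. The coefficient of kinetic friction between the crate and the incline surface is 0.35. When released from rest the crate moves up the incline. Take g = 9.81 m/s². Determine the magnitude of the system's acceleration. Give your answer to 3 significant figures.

6.01 m/s²

For the crate on the incline: the weight component along the slope is m₁g sin 43° = 2 × 9.81 × 0.6820 = 13.381 N and the normal force is N = m₁g cos 43° = 14.349 N.
Kinetic friction opposes the crate's motion up the incline: f = μN = 0.35 × 14.349 = 5.022 N acting down the slope.
Newton's second law for the crate (up-slope positive): T − 13.381 − 5.022 = 2 a. For the hanging counterweight (downward positive): 8 × 9.81 − T = 8 a.
Adding the two equations eliminates T: 60.077 = 10 a, so a = 6.0077 m/s².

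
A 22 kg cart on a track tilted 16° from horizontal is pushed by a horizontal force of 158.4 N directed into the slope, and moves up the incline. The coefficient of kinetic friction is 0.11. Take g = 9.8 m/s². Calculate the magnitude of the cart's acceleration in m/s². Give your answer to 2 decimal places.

2.97 m/s²

The horizontal push has components F cos 16° = 158.4 × 0.9613 = 152.270 N up the incline and F sin 16° = 158.4 × 0.2756 = 43.655 N pressing into the surface.
The normal force is therefore N = mg cos 16° + F sin 16° = 207.256 + 43.655 = 250.911 N, and kinetic friction down the slope is μN = 0.11 × 250.911 = 27.600 N.
Along the incline: F cos 16° − mg sin 16° − μN = ma, so 152.270 − 59.419 − 27.600 = 22 a, giving a = 2.9660 m/s².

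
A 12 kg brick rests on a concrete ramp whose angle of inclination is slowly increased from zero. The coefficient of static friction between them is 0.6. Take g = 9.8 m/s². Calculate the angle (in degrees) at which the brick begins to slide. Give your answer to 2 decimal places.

At the threshold of sliding, static friction is at its maximum μ_s N and exactly balances the weight component along the incline: mg sin θ = μ_s mg cos θ.
Hence tan θ = μ_s = 0.6, so θ = arctan(0.6) = 30.9638°.

30.96°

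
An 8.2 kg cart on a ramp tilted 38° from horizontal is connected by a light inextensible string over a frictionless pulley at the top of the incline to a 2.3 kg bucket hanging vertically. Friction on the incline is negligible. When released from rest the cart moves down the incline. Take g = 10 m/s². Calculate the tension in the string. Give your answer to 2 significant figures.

29 N

For the cart on the incline: the weight component along the slope is m₁g sin 38° = 8.2 × 10 × 0.6157 = 50.487 N and the normal force is N = m₁g cos 38° = 64.617 N.
Newton's second law for the cart (down-slope positive): 50.487 − T = 8.2 a. For the hanging bucket (upward positive): T − 2.3 × 10 = 2.3 a.
Adding the two equations eliminates T: 27.487 = 10.5 a, so a = 2.6178 m/s².
Then from the hanging bucket's equation, T = 2.3 × (10 + 2.6178) = 29.021 N.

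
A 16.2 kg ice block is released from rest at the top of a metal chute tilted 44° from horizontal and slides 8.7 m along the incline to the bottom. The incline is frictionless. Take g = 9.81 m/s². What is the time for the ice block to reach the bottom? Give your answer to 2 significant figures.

The weight component along the incline is mg sin 44° = 110.396 N and the normal force is N = mg cos 44° = 114.319 N.
With no friction, a = g sin 44° = 6.8146 m/s².
Starting from rest, L = ½at², so t = √(2L/a) = √(2 × 8.7 / 6.8146) = 1.5979 s.

1.6 s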